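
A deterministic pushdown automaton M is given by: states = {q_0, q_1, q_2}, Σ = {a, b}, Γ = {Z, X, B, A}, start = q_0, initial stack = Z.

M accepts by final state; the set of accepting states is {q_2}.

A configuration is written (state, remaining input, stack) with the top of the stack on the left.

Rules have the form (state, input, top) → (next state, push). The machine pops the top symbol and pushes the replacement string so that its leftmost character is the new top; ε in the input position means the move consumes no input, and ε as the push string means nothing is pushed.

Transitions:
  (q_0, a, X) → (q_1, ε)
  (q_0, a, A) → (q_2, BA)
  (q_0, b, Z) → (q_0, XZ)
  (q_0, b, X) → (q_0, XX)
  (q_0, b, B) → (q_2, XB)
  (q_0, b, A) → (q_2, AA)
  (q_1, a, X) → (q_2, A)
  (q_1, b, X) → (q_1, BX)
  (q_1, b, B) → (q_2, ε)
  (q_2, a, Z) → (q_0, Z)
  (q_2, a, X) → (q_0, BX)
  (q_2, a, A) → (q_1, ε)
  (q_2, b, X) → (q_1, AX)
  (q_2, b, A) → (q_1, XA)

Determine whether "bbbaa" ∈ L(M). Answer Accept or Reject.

Accept

(q_0, bbbaa, Z)
  read b, top Z: go to q_0, push XZ → (q_0, bbaa, XZ)
  read b, top X: go to q_0, push XX → (q_0, baa, XXZ)
  read b, top X: go to q_0, push XX → (q_0, aa, XXXZ)
  read a, top X: go to q_1, push ε → (q_1, a, XXZ)
  read a, top X: go to q_2, push A → (q_2, ε, AXZ)
All input consumed; state q_2 ∈ F.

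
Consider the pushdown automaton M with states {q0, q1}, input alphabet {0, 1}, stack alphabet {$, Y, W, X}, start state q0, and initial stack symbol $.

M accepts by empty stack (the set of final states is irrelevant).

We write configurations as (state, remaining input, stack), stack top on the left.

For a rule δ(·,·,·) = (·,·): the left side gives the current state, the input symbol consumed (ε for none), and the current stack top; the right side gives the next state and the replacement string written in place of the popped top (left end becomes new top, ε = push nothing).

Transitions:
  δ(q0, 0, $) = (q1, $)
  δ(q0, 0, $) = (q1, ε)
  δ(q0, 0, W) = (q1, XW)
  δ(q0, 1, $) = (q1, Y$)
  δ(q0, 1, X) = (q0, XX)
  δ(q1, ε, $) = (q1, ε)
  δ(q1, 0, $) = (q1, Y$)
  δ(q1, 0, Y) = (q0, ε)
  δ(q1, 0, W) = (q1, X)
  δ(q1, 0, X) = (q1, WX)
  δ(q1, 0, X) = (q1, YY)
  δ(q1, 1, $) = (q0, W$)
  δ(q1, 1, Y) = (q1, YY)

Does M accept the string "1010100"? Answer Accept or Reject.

One accepting computation: (q0, 1010100, $) ⊢ (q1, 010100, Y$) ⊢ (q0, 10100, $) ⊢ (q1, 0100, Y$) ⊢ (q0, 100, $) ⊢ (q1, 00, Y$) ⊢ (q0, 0, $) ⊢ (q1, ε, ε)
All input consumed and the stack is empty.

Accept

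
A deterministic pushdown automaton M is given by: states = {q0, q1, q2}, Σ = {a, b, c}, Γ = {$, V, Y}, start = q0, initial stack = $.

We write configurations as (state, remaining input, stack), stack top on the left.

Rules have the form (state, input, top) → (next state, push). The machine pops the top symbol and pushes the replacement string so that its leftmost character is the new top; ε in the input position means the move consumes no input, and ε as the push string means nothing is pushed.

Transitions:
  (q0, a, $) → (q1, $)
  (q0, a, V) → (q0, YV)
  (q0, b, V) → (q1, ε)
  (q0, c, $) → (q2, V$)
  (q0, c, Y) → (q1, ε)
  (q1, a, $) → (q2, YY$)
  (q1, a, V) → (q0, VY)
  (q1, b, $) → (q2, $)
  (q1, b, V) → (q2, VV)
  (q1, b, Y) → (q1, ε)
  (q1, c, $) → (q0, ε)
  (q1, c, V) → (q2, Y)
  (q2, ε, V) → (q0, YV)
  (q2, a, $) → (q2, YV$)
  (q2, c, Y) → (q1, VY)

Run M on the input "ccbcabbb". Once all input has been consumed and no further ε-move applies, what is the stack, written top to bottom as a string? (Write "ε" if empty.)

(q0, ccbcabbb, $)
  read c, top $: go to q2, push V$ → (q2, cbcabbb, V$)
  ε-move, top V: go to q0, push YV → (q0, cbcabbb, YV$)
  read c, top Y: go to q1, push ε → (q1, bcabbb, V$)
  read b, top V: go to q2, push VV → (q2, cabbb, VV$)
  ε-move, top V: go to q0, push YV → (q0, cabbb, YVV$)
  read c, top Y: go to q1, push ε → (q1, abbb, VV$)
  read a, top V: go to q0, push VY → (q0, bbb, VYV$)
  read b, top V: go to q1, push ε → (q1, bb, YV$)
  read b, top Y: go to q1, push ε → (q1, b, V$)
  read b, top V: go to q2, push VV → (q2, ε, VV$)
  ε-move, top V: go to q0, push YV → (q0, ε, YVV$)
All input consumed in state q0 with stack YVV$.

YVV$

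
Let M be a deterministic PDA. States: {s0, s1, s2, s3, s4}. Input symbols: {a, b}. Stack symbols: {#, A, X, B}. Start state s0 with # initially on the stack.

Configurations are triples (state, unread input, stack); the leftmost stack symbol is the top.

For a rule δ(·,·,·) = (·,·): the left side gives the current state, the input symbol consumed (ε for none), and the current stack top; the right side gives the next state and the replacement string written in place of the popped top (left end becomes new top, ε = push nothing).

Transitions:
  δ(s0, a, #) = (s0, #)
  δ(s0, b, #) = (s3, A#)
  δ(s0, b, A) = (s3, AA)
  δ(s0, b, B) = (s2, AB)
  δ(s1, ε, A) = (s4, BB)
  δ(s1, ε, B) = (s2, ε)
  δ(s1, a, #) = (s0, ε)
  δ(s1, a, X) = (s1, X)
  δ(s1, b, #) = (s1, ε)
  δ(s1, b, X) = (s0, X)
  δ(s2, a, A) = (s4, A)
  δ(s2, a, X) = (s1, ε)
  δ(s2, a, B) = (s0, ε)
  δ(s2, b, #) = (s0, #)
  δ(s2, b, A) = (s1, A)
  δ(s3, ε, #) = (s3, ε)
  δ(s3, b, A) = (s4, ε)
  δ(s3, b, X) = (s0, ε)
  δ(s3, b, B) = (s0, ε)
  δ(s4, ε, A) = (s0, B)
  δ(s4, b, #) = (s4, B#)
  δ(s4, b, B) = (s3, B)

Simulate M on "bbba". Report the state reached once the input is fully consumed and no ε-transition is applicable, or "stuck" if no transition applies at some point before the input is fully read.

stuck

(s0, bbba, #)
  read b, top #: go to s3, push A# → (s3, bba, A#)
  read b, top A: go to s4, push ε → (s4, ba, #)
  read b, top #: go to s4, push B# → (s4, a, B#)
No transition for (s4, a, top B); M blocks with input a remaining.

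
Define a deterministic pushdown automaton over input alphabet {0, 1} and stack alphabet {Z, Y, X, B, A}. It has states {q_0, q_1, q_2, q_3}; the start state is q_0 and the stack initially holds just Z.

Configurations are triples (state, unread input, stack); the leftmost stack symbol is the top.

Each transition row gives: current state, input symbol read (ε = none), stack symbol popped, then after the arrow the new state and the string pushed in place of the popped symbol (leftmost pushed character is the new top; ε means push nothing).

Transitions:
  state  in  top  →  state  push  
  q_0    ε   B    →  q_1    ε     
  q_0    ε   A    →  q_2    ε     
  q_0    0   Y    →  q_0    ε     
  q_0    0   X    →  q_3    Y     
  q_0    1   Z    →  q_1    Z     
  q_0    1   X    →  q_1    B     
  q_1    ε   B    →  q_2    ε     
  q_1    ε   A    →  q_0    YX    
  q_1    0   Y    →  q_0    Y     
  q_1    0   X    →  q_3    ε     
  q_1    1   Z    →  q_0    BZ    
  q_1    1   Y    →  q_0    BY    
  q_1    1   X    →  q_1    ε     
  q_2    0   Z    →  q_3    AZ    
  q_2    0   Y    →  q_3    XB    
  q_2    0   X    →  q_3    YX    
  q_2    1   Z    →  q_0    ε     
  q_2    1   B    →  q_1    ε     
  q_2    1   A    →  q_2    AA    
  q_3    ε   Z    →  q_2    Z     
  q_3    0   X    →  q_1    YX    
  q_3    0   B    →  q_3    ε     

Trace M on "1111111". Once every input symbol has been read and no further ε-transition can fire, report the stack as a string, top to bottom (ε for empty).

(q_0, 1111111, Z) ⊢ (q_1, 111111, Z) ⊢ (q_0, 11111, BZ) ⊢ (q_1, 11111, Z) ⊢ (q_0, 1111, BZ) ⊢ (q_1, 1111, Z) ⊢ (q_0, 111, BZ) ⊢ (q_1, 111, Z) ⊢ (q_0, 11, BZ) ⊢ (q_1, 11, Z) ⊢ (q_0, 1, BZ) ⊢ (q_1, 1, Z) ⊢ (q_0, ε, BZ) ⊢ (q_1, ε, Z)
All input consumed in state q_1 with stack Z.

Z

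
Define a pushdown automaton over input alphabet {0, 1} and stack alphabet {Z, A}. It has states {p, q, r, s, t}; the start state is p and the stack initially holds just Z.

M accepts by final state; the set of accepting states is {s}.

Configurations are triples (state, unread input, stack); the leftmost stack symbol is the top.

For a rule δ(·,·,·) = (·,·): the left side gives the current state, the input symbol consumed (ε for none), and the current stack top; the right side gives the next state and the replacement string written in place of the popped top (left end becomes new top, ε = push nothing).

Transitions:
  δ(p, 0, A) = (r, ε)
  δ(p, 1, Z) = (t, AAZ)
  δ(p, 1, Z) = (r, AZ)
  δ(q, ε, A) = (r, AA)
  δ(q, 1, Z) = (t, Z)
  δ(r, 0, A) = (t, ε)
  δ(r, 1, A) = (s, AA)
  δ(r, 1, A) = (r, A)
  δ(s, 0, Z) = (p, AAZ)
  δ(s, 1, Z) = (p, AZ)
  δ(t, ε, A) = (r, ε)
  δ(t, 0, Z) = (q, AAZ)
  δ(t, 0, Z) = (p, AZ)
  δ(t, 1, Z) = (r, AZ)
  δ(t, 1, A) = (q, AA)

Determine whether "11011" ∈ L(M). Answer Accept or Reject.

One accepting computation: (p, 11011, Z) ⊢ (r, 1011, AZ) ⊢ (r, 011, AZ) ⊢ (t, 11, Z) ⊢ (r, 1, AZ) ⊢ (s, ε, AAZ)
All input consumed and state s ∈ F.

Accept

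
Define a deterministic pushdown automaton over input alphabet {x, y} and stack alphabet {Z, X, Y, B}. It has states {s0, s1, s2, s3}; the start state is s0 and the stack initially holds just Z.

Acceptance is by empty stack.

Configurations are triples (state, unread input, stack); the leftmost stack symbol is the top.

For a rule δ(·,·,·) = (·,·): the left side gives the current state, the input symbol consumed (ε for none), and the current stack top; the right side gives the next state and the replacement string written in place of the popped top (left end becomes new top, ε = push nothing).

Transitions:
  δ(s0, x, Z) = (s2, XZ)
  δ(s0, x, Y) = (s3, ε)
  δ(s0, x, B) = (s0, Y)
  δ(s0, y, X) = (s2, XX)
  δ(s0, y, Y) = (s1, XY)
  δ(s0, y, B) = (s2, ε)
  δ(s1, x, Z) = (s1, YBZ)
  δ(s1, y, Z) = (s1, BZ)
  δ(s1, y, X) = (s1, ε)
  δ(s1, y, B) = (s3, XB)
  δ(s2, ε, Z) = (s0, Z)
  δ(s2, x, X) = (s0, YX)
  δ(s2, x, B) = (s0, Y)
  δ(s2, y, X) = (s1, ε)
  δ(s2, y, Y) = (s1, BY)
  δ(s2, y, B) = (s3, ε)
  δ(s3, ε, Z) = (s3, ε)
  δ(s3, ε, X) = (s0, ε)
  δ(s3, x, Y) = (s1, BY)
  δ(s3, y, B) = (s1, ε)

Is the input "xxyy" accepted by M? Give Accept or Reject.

Reject

(s0, xxyy, Z)
  read x, top Z: go to s2, push XZ → (s2, xyy, XZ)
  read x, top X: go to s0, push YX → (s0, yy, YXZ)
  read y, top Y: go to s1, push XY → (s1, y, XYXZ)
  read y, top X: go to s1, push ε → (s1, ε, YXZ)
All input consumed; stack is YXZ, not empty, and no further ε-move applies.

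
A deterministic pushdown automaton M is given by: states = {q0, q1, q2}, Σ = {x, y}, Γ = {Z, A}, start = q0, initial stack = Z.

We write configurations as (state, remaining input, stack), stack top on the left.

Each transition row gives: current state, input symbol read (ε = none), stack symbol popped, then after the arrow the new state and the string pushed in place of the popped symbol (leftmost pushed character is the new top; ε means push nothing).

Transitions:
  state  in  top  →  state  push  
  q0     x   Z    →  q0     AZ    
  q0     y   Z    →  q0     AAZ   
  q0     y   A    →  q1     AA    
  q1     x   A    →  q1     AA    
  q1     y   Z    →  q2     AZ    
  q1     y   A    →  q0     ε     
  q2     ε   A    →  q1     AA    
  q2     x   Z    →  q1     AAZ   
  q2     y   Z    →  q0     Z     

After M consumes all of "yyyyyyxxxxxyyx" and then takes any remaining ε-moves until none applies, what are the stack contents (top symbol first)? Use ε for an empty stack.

(q0, yyyyyyxxxxxyyx, Z) ⊢ (q0, yyyyyxxxxxyyx, AAZ) ⊢ (q1, yyyyxxxxxyyx, AAAZ) ⊢ (q0, yyyxxxxxyyx, AAZ) ⊢ (q1, yyxxxxxyyx, AAAZ) ⊢ (q0, yxxxxxyyx, AAZ) ⊢ (q1, xxxxxyyx, AAAZ) ⊢ (q1, xxxxyyx, AAAAZ) ⊢ (q1, xxxyyx, AAAAAZ) ⊢ (q1, xxyyx, AAAAAAZ) ⊢ (q1, xyyx, AAAAAAAZ) ⊢ (q1, yyx, AAAAAAAAZ) ⊢ (q0, yx, AAAAAAAZ) ⊢ (q1, x, AAAAAAAAZ) ⊢ (q1, ε, AAAAAAAAAZ)
All input consumed in state q1 with stack AAAAAAAAAZ.

AAAAAAAAAZ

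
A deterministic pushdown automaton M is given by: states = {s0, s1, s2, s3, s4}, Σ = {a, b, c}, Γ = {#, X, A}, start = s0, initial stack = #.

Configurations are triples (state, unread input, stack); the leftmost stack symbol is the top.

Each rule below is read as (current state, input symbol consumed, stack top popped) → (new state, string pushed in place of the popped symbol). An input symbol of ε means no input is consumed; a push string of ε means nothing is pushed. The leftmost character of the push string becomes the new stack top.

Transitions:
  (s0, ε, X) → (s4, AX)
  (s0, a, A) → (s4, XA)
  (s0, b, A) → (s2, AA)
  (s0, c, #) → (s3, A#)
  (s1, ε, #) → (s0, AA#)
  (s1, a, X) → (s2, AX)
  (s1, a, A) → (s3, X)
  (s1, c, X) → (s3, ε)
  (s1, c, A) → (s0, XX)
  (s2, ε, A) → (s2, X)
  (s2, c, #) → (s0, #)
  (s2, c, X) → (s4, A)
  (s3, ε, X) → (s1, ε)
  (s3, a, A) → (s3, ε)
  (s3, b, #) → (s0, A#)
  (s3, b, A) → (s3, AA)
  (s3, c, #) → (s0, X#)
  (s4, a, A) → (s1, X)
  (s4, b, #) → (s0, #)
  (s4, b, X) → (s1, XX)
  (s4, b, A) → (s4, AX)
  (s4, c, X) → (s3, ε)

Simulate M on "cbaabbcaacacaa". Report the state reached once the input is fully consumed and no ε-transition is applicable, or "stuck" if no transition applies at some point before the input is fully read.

s4

(s0, cbaabbcaacacaa, #) ⊢ (s3, baabbcaacacaa, A#) ⊢ (s3, aabbcaacacaa, AA#) ⊢ (s3, abbcaacacaa, A#) ⊢ (s3, bbcaacacaa, #) ⊢ (s0, bcaacacaa, A#) ⊢ (s2, caacacaa, AA#) ⊢ (s2, caacacaa, XA#) ⊢ (s4, aacacaa, AA#) ⊢ (s1, acacaa, XA#) ⊢ (s2, cacaa, AXA#) ⊢ (s2, cacaa, XXA#) ⊢ (s4, acaa, AXA#) ⊢ (s1, caa, XXA#) ⊢ (s3, aa, XA#) ⊢ (s1, aa, A#) ⊢ (s3, a, X#) ⊢ (s1, a, #) ⊢ (s0, a, AA#) ⊢ (s4, ε, XAA#)
All input consumed; M is in state s4.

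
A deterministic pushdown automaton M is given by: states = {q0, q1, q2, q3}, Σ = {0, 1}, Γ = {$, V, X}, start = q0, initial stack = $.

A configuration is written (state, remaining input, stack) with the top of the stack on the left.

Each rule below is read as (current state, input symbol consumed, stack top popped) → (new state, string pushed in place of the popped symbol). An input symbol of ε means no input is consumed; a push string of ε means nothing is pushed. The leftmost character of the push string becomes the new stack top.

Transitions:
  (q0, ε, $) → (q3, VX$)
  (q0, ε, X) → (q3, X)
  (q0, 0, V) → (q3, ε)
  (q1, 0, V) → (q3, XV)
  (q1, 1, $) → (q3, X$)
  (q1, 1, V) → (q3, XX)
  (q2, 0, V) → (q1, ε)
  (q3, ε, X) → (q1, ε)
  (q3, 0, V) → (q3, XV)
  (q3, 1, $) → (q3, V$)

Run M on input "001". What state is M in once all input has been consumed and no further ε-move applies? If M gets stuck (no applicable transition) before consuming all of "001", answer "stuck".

(q0, 001, $)
  ε-move, top $: go to q3, push VX$ → (q3, 001, VX$)
  read 0, top V: go to q3, push XV → (q3, 01, XVX$)
  ε-move, top X: go to q1, push ε → (q1, 01, VX$)
  read 0, top V: go to q3, push XV → (q3, 1, XVX$)
  ε-move, top X: go to q1, push ε → (q1, 1, VX$)
  read 1, top V: go to q3, push XX → (q3, ε, XXX$)
  ε-move, top X: go to q1, push ε → (q1, ε, XX$)
All input consumed; M is in state q1.

q1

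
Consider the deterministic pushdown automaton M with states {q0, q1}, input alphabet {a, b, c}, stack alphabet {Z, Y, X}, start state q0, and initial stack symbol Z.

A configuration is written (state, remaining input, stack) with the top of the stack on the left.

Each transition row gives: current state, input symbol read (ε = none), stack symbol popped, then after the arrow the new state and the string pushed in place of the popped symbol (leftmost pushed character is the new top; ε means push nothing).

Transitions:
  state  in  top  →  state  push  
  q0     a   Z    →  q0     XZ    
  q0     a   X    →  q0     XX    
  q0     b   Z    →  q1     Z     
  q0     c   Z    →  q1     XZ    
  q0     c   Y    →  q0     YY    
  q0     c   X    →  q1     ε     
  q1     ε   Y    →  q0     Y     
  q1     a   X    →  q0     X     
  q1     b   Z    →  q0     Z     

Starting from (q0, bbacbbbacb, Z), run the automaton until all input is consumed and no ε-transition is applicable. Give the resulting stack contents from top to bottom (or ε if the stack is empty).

Z

(q0, bbacbbbacb, Z) ⊢ (q1, bacbbbacb, Z) ⊢ (q0, acbbbacb, Z) ⊢ (q0, cbbbacb, XZ) ⊢ (q1, bbbacb, Z) ⊢ (q0, bbacb, Z) ⊢ (q1, bacb, Z) ⊢ (q0, acb, Z) ⊢ (q0, cb, XZ) ⊢ (q1, b, Z) ⊢ (q0, ε, Z)
All input consumed in state q0 with stack Z.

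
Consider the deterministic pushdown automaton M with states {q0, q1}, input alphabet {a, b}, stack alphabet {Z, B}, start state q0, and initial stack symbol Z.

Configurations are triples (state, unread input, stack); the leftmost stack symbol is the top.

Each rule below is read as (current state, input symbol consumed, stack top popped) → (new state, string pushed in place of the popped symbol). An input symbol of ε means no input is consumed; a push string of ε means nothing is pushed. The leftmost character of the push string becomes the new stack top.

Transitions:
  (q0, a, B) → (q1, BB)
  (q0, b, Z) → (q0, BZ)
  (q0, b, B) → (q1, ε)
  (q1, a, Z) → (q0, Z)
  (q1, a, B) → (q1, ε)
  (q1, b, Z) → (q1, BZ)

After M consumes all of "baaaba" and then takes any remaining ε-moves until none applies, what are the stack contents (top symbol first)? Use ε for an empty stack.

Z

(q0, baaaba, Z)
  read b, top Z: go to q0, push BZ → (q0, aaaba, BZ)
  read a, top B: go to q1, push BB → (q1, aaba, BBZ)
  read a, top B: go to q1, push ε → (q1, aba, BZ)
  read a, top B: go to q1, push ε → (q1, ba, Z)
  read b, top Z: go to q1, push BZ → (q1, a, BZ)
  read a, top B: go to q1, push ε → (q1, ε, Z)
All input consumed in state q1 with stack Z.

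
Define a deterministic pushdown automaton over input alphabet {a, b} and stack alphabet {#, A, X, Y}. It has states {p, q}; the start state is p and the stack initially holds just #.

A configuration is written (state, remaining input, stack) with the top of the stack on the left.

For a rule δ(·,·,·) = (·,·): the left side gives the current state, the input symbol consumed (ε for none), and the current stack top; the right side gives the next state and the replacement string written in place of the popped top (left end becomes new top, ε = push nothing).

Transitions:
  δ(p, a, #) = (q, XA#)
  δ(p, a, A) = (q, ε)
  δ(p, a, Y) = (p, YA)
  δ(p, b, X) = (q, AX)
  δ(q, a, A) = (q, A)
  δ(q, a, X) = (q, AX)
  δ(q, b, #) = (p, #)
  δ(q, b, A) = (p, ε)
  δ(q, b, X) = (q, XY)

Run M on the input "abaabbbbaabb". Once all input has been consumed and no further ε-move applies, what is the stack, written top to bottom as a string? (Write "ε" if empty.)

AXYA#

(p, abaabbbbaabb, #) ⊢ (q, baabbbbaabb, XA#) ⊢ (q, aabbbbaabb, XYA#) ⊢ (q, abbbbaabb, AXYA#) ⊢ (q, bbbbaabb, AXYA#) ⊢ (p, bbbaabb, XYA#) ⊢ (q, bbaabb, AXYA#) ⊢ (p, baabb, XYA#) ⊢ (q, aabb, AXYA#) ⊢ (q, abb, AXYA#) ⊢ (q, bb, AXYA#) ⊢ (p, b, XYA#) ⊢ (q, ε, AXYA#)
All input consumed in state q with stack AXYA#.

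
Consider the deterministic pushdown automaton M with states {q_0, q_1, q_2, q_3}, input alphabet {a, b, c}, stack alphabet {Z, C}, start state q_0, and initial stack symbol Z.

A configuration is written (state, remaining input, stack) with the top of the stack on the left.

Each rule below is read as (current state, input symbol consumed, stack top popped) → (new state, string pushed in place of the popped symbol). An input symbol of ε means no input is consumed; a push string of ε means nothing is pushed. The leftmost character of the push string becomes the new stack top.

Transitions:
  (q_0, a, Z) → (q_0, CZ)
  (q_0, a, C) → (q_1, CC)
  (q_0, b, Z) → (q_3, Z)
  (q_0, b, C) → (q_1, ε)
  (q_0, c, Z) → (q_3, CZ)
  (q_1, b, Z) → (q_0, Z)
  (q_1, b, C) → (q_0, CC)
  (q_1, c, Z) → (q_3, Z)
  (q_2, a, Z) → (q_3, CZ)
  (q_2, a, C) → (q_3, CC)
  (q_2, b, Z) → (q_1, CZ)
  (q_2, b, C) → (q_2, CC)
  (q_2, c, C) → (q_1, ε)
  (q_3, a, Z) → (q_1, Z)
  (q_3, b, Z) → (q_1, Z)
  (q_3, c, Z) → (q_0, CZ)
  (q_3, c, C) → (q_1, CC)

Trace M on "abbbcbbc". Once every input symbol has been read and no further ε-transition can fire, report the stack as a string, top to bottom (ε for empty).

CZ

(q_0, abbbcbbc, Z)
  read a, top Z: go to q_0, push CZ → (q_0, bbbcbbc, CZ)
  read b, top C: go to q_1, push ε → (q_1, bbcbbc, Z)
  read b, top Z: go to q_0, push Z → (q_0, bcbbc, Z)
  read b, top Z: go to q_3, push Z → (q_3, cbbc, Z)
  read c, top Z: go to q_0, push CZ → (q_0, bbc, CZ)
  read b, top C: go to q_1, push ε → (q_1, bc, Z)
  read b, top Z: go to q_0, push Z → (q_0, c, Z)
  read c, top Z: go to q_3, push CZ → (q_3, ε, CZ)
All input consumed in state q_3 with stack CZ.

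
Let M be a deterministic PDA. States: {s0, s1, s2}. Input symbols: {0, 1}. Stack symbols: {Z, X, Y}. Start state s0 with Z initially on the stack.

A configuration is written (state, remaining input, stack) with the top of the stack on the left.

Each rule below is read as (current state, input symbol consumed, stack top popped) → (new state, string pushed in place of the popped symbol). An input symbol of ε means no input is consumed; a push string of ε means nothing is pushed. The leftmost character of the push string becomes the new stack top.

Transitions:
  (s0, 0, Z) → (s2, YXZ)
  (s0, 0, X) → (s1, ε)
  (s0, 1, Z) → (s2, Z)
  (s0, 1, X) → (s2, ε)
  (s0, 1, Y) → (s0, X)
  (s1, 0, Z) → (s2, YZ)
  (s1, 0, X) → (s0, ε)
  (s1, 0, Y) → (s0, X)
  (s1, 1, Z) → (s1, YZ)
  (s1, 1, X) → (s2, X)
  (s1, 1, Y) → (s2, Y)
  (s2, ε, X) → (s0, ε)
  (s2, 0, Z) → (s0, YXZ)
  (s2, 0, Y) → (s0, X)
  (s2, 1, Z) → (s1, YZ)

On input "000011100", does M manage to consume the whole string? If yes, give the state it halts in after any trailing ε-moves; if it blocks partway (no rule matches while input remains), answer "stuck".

(s0, 000011100, Z)
  read 0, top Z: go to s2, push YXZ → (s2, 00011100, YXZ)
  read 0, top Y: go to s0, push X → (s0, 0011100, XXZ)
  read 0, top X: go to s1, push ε → (s1, 011100, XZ)
  read 0, top X: go to s0, push ε → (s0, 11100, Z)
  read 1, top Z: go to s2, push Z → (s2, 1100, Z)
  read 1, top Z: go to s1, push YZ → (s1, 100, YZ)
  read 1, top Y: go to s2, push Y → (s2, 00, YZ)
  read 0, top Y: go to s0, push X → (s0, 0, XZ)
  read 0, top X: go to s1, push ε → (s1, ε, Z)
All input consumed; M is in state s1.

s1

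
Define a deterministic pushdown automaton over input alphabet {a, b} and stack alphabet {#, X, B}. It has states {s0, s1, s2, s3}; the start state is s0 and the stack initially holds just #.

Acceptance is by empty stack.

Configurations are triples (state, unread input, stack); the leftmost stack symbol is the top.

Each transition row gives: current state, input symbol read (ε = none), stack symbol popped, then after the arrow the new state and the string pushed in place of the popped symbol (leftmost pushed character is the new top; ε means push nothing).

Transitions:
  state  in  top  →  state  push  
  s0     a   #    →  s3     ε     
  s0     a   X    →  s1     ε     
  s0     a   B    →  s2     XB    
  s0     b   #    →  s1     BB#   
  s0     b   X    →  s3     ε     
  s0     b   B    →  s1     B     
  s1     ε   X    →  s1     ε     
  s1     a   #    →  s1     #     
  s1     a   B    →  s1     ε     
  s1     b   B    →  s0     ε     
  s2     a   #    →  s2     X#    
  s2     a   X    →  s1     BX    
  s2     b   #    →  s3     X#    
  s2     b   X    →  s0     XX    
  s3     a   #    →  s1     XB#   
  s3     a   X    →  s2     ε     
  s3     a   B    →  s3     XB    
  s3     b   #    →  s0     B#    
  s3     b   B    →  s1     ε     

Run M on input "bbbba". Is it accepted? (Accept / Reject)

Accept

(s0, bbbba, #) ⊢ (s1, bbba, BB#) ⊢ (s0, bba, B#) ⊢ (s1, ba, B#) ⊢ (s0, a, #) ⊢ (s3, ε, ε)
All input consumed and the stack is empty.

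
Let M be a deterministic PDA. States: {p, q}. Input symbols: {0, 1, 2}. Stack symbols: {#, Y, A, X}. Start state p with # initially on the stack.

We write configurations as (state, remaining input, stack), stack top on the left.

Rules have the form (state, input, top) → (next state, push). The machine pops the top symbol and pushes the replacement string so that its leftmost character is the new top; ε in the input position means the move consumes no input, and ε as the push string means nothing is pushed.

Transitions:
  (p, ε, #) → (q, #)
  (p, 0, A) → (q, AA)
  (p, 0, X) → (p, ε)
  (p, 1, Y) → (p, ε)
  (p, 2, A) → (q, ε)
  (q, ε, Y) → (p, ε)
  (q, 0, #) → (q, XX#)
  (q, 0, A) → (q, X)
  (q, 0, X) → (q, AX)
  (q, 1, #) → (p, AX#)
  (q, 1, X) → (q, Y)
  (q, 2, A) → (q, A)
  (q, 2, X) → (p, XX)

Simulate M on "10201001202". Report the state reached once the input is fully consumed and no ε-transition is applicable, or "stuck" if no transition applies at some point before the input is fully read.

(p, 10201001202, #)
  ε-move, top #: go to q, push # → (q, 10201001202, #)
  read 1, top #: go to p, push AX# → (p, 0201001202, AX#)
  read 0, top A: go to q, push AA → (q, 201001202, AAX#)
  read 2, top A: go to q, push A → (q, 01001202, AAX#)
  read 0, top A: go to q, push X → (q, 1001202, XAX#)
  read 1, top X: go to q, push Y → (q, 001202, YAX#)
  ε-move, top Y: go to p, push ε → (p, 001202, AX#)
  read 0, top A: go to q, push AA → (q, 01202, AAX#)
  read 0, top A: go to q, push X → (q, 1202, XAX#)
  read 1, top X: go to q, push Y → (q, 202, YAX#)
  ε-move, top Y: go to p, push ε → (p, 202, AX#)
  read 2, top A: go to q, push ε → (q, 02, X#)
  read 0, top X: go to q, push AX → (q, 2, AX#)
  read 2, top A: go to q, push A → (q, ε, AX#)
All input consumed; M is in state q.

q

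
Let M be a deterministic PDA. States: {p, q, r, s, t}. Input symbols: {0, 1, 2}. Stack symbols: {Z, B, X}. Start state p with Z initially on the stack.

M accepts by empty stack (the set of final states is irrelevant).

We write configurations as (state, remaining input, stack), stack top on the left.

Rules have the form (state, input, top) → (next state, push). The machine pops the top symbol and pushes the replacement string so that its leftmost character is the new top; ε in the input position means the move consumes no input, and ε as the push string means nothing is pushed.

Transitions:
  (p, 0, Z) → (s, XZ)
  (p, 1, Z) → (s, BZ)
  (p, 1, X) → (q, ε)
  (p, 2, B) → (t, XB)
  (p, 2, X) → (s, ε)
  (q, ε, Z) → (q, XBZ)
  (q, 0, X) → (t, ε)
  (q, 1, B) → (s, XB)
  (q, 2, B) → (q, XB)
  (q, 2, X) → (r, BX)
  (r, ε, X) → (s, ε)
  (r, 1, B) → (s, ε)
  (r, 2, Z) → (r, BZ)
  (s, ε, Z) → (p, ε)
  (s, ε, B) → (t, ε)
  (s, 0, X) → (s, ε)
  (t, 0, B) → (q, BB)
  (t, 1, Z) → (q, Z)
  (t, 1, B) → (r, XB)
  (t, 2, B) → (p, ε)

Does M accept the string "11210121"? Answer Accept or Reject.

Reject

(p, 11210121, Z) ⊢ (s, 1210121, BZ) ⊢ (t, 1210121, Z) ⊢ (q, 210121, Z) ⊢ (q, 210121, XBZ) ⊢ (r, 10121, BXBZ) ⊢ (s, 0121, XBZ) ⊢ (s, 121, BZ) ⊢ (t, 121, Z) ⊢ (q, 21, Z) ⊢ (q, 21, XBZ) ⊢ (r, 1, BXBZ) ⊢ (s, ε, XBZ)
All input consumed; stack is XBZ, not empty, and no further ε-move applies.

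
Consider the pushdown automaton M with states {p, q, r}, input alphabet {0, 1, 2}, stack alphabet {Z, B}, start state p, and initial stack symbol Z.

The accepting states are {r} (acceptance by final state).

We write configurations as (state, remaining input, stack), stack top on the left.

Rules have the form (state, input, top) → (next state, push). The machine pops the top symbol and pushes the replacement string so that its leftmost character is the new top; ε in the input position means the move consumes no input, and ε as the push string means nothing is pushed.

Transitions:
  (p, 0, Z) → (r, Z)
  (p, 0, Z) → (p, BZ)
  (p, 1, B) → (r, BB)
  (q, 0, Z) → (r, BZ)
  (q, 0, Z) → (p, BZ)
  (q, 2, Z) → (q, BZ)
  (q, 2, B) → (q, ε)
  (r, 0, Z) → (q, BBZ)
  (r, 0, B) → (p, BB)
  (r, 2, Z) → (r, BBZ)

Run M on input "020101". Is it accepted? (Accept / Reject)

One accepting computation: (p, 020101, Z) ⊢ (r, 20101, Z) ⊢ (r, 0101, BBZ) ⊢ (p, 101, BBBZ) ⊢ (r, 01, BBBBZ) ⊢ (p, 1, BBBBBZ) ⊢ (r, ε, BBBBBBZ)
All input consumed and state r ∈ F.

Accept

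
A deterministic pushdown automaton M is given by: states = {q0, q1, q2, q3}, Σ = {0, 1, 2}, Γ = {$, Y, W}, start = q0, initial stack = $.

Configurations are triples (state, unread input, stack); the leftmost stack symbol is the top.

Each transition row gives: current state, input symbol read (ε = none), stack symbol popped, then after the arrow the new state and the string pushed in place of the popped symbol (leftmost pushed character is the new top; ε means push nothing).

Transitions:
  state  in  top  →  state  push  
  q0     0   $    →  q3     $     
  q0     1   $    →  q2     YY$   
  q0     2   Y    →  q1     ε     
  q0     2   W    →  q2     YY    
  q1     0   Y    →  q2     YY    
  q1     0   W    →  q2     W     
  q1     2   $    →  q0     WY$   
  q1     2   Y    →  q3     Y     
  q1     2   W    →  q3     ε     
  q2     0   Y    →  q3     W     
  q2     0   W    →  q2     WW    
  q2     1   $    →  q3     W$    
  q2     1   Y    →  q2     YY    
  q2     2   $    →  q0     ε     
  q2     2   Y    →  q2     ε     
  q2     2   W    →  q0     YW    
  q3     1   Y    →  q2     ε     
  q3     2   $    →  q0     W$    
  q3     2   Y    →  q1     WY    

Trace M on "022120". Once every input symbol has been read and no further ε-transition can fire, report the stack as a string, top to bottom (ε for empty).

WY$

(q0, 022120, $)
  read 0, top $: go to q3, push $ → (q3, 22120, $)
  read 2, top $: go to q0, push W$ → (q0, 2120, W$)
  read 2, top W: go to q2, push YY → (q2, 120, YY$)
  read 1, top Y: go to q2, push YY → (q2, 20, YYY$)
  read 2, top Y: go to q2, push ε → (q2, 0, YY$)
  read 0, top Y: go to q3, push W → (q3, ε, WY$)
All input consumed in state q3 with stack WY$.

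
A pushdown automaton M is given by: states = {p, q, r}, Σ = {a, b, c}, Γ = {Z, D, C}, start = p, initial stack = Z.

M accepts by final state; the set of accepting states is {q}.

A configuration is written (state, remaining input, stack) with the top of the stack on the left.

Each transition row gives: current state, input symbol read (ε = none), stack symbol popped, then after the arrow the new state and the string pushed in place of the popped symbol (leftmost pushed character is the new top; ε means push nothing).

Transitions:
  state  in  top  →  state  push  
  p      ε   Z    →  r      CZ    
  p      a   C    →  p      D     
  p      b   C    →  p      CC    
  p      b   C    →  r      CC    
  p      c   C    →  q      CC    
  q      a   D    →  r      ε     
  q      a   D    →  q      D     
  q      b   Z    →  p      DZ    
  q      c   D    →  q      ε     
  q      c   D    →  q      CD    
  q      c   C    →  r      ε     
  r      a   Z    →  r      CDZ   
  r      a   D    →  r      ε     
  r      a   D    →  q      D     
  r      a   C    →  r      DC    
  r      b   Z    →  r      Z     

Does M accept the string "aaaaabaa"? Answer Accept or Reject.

No computation consumes all input and reaches a final state.

Reject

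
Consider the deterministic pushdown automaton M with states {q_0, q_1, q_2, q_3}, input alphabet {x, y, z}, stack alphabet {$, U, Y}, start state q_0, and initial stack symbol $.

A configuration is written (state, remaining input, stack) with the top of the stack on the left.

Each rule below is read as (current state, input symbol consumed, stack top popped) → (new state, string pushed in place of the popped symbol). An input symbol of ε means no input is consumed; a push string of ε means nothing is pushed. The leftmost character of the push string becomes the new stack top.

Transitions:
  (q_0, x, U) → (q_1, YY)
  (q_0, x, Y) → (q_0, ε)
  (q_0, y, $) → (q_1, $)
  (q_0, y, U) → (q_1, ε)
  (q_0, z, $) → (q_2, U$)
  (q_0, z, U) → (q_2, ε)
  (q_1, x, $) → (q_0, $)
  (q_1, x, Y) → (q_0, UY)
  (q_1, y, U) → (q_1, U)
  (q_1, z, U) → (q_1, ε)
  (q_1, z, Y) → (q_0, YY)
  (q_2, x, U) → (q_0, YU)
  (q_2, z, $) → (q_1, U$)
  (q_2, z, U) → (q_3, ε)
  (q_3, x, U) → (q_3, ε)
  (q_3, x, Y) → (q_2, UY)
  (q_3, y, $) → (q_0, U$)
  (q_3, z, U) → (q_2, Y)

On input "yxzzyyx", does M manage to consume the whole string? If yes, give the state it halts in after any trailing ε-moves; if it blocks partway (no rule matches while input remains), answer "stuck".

q_0

(q_0, yxzzyyx, $)
  read y, top $: go to q_1, push $ → (q_1, xzzyyx, $)
  read x, top $: go to q_0, push $ → (q_0, zzyyx, $)
  read z, top $: go to q_2, push U$ → (q_2, zyyx, U$)
  read z, top U: go to q_3, push ε → (q_3, yyx, $)
  read y, top $: go to q_0, push U$ → (q_0, yx, U$)
  read y, top U: go to q_1, push ε → (q_1, x, $)
  read x, top $: go to q_0, push $ → (q_0, ε, $)
All input consumed; M is in state q_0.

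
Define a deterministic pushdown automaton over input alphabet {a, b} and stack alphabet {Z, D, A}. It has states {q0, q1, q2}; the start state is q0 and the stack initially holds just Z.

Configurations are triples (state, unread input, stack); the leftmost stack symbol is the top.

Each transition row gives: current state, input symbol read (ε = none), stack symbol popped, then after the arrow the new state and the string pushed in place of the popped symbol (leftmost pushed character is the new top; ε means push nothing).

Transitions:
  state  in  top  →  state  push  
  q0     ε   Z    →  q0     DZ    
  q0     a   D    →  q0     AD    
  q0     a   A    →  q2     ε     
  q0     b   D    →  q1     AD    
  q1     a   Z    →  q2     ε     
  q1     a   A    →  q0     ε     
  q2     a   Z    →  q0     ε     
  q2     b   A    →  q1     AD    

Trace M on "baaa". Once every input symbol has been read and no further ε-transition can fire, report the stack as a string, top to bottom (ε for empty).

DZ

(q0, baaa, Z)
  ε-move, top Z: go to q0, push DZ → (q0, baaa, DZ)
  read b, top D: go to q1, push AD → (q1, aaa, ADZ)
  read a, top A: go to q0, push ε → (q0, aa, DZ)
  read a, top D: go to q0, push AD → (q0, a, ADZ)
  read a, top A: go to q2, push ε → (q2, ε, DZ)
All input consumed in state q2 with stack DZ.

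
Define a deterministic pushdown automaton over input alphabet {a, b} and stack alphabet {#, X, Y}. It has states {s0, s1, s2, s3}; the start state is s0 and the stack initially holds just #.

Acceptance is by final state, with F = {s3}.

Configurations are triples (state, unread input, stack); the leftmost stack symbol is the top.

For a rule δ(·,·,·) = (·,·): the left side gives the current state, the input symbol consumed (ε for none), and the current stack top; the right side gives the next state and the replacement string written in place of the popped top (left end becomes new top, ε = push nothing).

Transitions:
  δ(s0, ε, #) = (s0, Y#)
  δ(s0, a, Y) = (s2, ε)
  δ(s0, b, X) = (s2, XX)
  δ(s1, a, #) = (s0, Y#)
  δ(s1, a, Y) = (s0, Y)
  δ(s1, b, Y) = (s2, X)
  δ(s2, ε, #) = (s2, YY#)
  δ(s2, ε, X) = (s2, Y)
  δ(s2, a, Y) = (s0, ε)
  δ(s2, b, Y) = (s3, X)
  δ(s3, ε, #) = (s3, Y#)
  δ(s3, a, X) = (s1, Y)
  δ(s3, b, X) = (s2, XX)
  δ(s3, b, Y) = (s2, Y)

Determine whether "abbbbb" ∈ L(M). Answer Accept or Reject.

Accept

(s0, abbbbb, #)
  ε-move, top #: go to s0, push Y# → (s0, abbbbb, Y#)
  read a, top Y: go to s2, push ε → (s2, bbbbb, #)
  ε-move, top #: go to s2, push YY# → (s2, bbbbb, YY#)
  read b, top Y: go to s3, push X → (s3, bbbb, XY#)
  read b, top X: go to s2, push XX → (s2, bbb, XXY#)
  ε-move, top X: go to s2, push Y → (s2, bbb, YXY#)
  read b, top Y: go to s3, push X → (s3, bb, XXY#)
  read b, top X: go to s2, push XX → (s2, b, XXXY#)
  ε-move, top X: go to s2, push Y → (s2, b, YXXY#)
  read b, top Y: go to s3, push X → (s3, ε, XXXY#)
All input consumed; state s3 ∈ F.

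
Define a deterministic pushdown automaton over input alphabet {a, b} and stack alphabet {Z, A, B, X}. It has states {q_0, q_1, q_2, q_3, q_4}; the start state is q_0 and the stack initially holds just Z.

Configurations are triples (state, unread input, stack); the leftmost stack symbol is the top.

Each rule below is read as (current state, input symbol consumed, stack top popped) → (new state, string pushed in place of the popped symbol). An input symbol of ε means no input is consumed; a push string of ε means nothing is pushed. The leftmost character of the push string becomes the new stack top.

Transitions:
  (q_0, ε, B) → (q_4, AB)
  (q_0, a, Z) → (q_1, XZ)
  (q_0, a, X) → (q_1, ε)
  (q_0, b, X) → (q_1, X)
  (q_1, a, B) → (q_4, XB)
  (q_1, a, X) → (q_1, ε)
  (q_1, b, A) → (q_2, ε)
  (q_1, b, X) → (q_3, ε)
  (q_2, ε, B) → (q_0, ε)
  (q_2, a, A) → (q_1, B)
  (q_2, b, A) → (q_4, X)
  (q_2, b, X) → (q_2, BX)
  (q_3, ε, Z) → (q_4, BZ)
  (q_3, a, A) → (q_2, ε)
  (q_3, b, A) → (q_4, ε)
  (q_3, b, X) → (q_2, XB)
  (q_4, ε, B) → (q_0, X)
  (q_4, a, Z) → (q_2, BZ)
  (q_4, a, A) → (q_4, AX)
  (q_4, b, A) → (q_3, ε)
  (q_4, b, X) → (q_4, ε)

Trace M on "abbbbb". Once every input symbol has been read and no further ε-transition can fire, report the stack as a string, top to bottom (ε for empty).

XZ

(q_0, abbbbb, Z)
  read a, top Z: go to q_1, push XZ → (q_1, bbbbb, XZ)
  read b, top X: go to q_3, push ε → (q_3, bbbb, Z)
  ε-move, top Z: go to q_4, push BZ → (q_4, bbbb, BZ)
  ε-move, top B: go to q_0, push X → (q_0, bbbb, XZ)
  read b, top X: go to q_1, push X → (q_1, bbb, XZ)
  read b, top X: go to q_3, push ε → (q_3, bb, Z)
  ε-move, top Z: go to q_4, push BZ → (q_4, bb, BZ)
  ε-move, top B: go to q_0, push X → (q_0, bb, XZ)
  read b, top X: go to q_1, push X → (q_1, b, XZ)
  read b, top X: go to q_3, push ε → (q_3, ε, Z)
  ε-move, top Z: go to q_4, push BZ → (q_4, ε, BZ)
  ε-move, top B: go to q_0, push X → (q_0, ε, XZ)
All input consumed in state q_0 with stack XZ.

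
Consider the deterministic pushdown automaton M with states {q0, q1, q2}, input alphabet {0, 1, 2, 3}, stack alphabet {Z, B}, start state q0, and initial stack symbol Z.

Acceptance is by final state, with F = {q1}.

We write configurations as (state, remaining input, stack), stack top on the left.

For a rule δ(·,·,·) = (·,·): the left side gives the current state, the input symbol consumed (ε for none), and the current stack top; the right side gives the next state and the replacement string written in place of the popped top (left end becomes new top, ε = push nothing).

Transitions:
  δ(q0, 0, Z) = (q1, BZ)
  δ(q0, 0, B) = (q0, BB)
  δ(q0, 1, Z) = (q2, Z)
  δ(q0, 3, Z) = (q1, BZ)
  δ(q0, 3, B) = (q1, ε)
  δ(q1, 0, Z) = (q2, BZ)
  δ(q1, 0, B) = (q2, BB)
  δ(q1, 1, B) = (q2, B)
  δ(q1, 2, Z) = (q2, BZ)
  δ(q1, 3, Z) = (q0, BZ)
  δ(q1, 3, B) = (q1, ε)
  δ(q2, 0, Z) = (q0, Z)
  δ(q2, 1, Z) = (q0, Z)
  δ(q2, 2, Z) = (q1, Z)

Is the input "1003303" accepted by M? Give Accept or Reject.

(q0, 1003303, Z)
  read 1, top Z: go to q2, push Z → (q2, 003303, Z)
  read 0, top Z: go to q0, push Z → (q0, 03303, Z)
  read 0, top Z: go to q1, push BZ → (q1, 3303, BZ)
  read 3, top B: go to q1, push ε → (q1, 303, Z)
  read 3, top Z: go to q0, push BZ → (q0, 03, BZ)
  read 0, top B: go to q0, push BB → (q0, 3, BBZ)
  read 3, top B: go to q1, push ε → (q1, ε, BZ)
All input consumed; state q1 ∈ F.

Accept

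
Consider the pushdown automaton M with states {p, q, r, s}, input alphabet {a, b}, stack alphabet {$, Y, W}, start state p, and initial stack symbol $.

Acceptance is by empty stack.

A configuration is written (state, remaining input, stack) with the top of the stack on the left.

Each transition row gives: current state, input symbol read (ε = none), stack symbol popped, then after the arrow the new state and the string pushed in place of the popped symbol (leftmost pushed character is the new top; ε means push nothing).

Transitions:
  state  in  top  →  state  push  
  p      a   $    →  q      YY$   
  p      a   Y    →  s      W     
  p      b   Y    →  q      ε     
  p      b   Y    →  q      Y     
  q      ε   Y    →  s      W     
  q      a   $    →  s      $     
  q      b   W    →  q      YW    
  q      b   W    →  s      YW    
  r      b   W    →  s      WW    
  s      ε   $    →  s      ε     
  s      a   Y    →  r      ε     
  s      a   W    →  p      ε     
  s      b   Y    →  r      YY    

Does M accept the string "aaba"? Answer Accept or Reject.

One accepting computation: (p, aaba, $) ⊢ (q, aba, YY$) ⊢ (s, aba, WY$) ⊢ (p, ba, Y$) ⊢ (q, a, $) ⊢ (s, ε, $) ⊢ (s, ε, ε)
All input consumed and the stack is empty.

Accept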